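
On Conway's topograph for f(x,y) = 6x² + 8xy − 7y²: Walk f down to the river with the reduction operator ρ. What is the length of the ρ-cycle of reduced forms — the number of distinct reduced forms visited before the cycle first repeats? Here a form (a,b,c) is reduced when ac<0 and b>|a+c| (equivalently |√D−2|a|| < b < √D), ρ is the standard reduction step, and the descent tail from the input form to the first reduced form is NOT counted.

D = 232, ⌊√D⌋ = 15
river: ρ → (-7,6,7)
river: ρ → (7,8,-6)
river: ρ → (-6,4,9)
river: ρ → (9,14,-1)
river: ρ → (-1,14,9)
river: ρ → (9,4,-6)
river: ρ → (-6,8,7)
river: ρ → (7,6,-7)
river: ρ → (-7,8,6)
river: ρ → (6,4,-9)
river: ρ → (-9,14,1)
river: ρ → (1,14,-9)
river: ρ → (-9,4,6)
river: ρ → (6,8,-7)
ρ-cycle length = 14 (tail of 0 descent steps not counted)

14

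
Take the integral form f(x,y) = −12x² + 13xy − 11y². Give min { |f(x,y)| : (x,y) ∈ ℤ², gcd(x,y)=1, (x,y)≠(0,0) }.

translate: b→11 (≡-13 mod 24), so (12,-13,11)→(12,11,10)
flip: (12,11,10)→(10,-11,12)
translate: b→9 (≡-11 mod 20), so (10,-11,12)→(10,9,11)
reduced (well bottom): (10,9,11) with a≤c, −a<b≤a
well minimum |f| = |-10| = 10 (negative-definite)

10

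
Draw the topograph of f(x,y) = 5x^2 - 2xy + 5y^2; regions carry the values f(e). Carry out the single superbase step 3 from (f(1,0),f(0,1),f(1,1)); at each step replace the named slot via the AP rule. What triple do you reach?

start (5,5,8) = (f(1,0),f(0,1),f(1,1))
replace slot 3: 2·(5+5) − 8 = 12 → (5,5,12)

5,5,12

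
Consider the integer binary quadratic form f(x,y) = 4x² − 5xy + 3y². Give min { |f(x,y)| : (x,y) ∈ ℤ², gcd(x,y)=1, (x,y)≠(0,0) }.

translate: b→3 (≡-5 mod 8), so (4,-5,3)→(4,3,2)
flip: (4,3,2)→(2,-3,4)
translate: b→1 (≡-3 mod 4), so (2,-3,4)→(2,1,3)
reduced (well bottom): (2,1,3) with a≤c, −a<b≤a
well minimum = a = 2

2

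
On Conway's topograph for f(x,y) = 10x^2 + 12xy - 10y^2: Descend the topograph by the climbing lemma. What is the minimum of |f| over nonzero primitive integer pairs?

river: ρ → (-10,8,12)
river: ρ → (12,16,-6)
river: ρ → (-6,20,6)
river: ρ → (6,16,-12)
river: ρ → (-12,8,10)
river: ρ → (10,12,-10)
closes: descent 0, river 6
min |a| on river = 6

6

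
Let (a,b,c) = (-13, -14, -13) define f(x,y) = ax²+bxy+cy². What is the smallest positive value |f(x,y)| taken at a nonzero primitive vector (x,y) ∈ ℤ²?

translate: b→-12 (≡14 mod 26), so (13,14,13)→(13,-12,12)
flip: (13,-12,12)→(12,12,13)
reduced (well bottom): (12,12,13) with a≤c, −a<b≤a
well minimum |f| = |-12| = 12 (negative-definite)

12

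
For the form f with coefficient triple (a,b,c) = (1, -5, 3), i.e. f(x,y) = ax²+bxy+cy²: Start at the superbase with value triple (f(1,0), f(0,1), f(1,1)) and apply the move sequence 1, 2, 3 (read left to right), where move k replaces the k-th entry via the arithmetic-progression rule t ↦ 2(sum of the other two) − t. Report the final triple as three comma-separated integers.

start (1,3,-1) = (f(1,0),f(0,1),f(1,1))
replace slot 1: 2·(3+(-1)) − 1 = 3 → (3,3,-1)
replace slot 2: 2·(3+(-1)) − 3 = 1 → (3,1,-1)
replace slot 3: 2·(3+1) − (-1) = 9 → (3,1,9)

3,1,9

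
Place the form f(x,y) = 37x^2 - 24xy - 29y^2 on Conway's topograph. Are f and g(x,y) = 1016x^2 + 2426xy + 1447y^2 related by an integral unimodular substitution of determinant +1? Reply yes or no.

D₁ = 4868, D₂ = 4868
river cycle of f (length 42): (-29, 24, 37), (37, 50, -16), (-16, 46, 43), (43, 40, -19), (-19, 36, 47), (47, 58, -8), (-8, 54, 61), (61, 68, -1), (-1, 68, 61), (61, 54, -8), … (32 more)
river cycle of g (length 42): (37, 50, -16), (-16, 46, 43), (43, 40, -19), (-19, 36, 47), (47, 58, -8), (-8, 54, 61), (61, 68, -1), (-1, 68, 61), (61, 54, -8), (-8, 58, 47), … (32 more)
cycles coincide ⇒ equivalent

yes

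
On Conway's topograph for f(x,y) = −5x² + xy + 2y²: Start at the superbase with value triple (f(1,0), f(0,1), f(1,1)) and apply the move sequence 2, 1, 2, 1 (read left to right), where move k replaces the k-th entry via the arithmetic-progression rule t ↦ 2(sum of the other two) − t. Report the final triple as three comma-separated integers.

start (-5,2,-2) = (f(1,0),f(0,1),f(1,1))
replace slot 2: 2·((-5)+(-2)) − 2 = -16 → (-5,-16,-2)
replace slot 1: 2·((-16)+(-2)) − (-5) = -31 → (-31,-16,-2)
replace slot 2: 2·((-31)+(-2)) − (-16) = -50 → (-31,-50,-2)
replace slot 1: 2·((-50)+(-2)) − (-31) = -73 → (-73,-50,-2)

-73,-50,-2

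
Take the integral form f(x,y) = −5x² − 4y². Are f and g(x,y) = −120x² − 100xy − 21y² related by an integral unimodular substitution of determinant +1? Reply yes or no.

D₁ = -80, D₂ = -80
f is negative-definite; reduce −f:
−f: flip: (5,0,4)→(4,0,5)
−f: reduced (well bottom): (4,0,5) with a≤c, −a<b≤a
flip sign back: reduced form of f is (-4,0,-5)
g is negative-definite; reduce −g:
−g: flip: (120,100,21)→(21,-100,120)
−g: translate: b→-16 (≡-100 mod 42), so (21,-100,120)→(21,-16,4)
−g: flip: (21,-16,4)→(4,16,21)
−g: translate: b→0 (≡16 mod 8), so (4,16,21)→(4,0,5)
−g: reduced (well bottom): (4,0,5) with a≤c, −a<b≤a
flip sign back: reduced form of g is (-4,0,-5)
reduced forms (-4, 0, -5) vs (-4, 0, -5) ⇒ equivalent

yes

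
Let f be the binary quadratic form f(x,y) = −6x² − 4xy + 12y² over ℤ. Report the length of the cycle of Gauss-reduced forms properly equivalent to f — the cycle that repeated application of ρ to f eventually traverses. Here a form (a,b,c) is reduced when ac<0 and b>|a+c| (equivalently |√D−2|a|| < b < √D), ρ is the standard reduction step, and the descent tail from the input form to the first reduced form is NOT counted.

D = 304, ⌊√D⌋ = 17
descent: ρ → (12,4,-6)
descent: ρ → (-6,8,10)  [lands on river]
river: ρ → (10,12,-4)
river: ρ → (-4,12,10)
river: ρ → (10,8,-6)
river: ρ → (-6,16,2)
river: ρ → (2,16,-6)
ρ-cycle length = 6 (tail of 2 descent steps not counted)

6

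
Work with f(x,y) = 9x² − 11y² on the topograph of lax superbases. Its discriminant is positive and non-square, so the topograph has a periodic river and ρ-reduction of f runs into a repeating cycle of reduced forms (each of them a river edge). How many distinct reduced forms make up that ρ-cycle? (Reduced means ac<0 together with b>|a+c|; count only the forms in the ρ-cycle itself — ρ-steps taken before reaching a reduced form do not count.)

D = 396, ⌊√D⌋ = 19
descent: ρ → (-11,0,9)
descent: ρ → (9,18,-2)  [lands on river]
river: ρ → (-2,18,9)
ρ-cycle length = 2 (tail of 2 descent steps not counted)

2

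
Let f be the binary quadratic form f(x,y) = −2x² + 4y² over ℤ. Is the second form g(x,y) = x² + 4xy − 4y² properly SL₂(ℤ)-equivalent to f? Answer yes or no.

D₁ = 32, D₂ = 32
river cycle of f (length 2): (-2, 4, 2), (2, 4, -2)
river cycle of g (length 2): (-4, 4, 1), (1, 4, -4)
cycles differ ⇒ inequivalent

no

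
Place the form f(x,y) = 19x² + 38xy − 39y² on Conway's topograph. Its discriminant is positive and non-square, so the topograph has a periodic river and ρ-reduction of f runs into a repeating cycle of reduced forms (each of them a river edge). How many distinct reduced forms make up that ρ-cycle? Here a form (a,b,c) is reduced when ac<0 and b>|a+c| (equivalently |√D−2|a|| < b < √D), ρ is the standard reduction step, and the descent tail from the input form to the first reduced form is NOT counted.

D = 4408, ⌊√D⌋ = 66
river: ρ → (-39,40,18)
river: ρ → (18,32,-47)
river: ρ → (-47,62,3)
river: ρ → (3,64,-26)
river: ρ → (-26,40,27)
river: ρ → (27,14,-39)
river: ρ → (-39,64,2)
river: ρ → (2,64,-39)
river: ρ → (-39,14,27)
river: ρ → (27,40,-26)
river: ρ → (-26,64,3)
river: ρ → (3,62,-47)
river: ρ → (-47,32,18)
river: ρ → (18,40,-39)
river: ρ → (-39,38,19)
river: ρ → (19,38,-39)
ρ-cycle length = 16 (tail of 0 descent steps not counted)

16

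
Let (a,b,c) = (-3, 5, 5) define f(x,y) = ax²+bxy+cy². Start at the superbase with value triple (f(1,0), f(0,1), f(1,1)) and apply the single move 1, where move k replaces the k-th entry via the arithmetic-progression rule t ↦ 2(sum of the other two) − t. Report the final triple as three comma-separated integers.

start (-3,5,7) = (f(1,0),f(0,1),f(1,1))
replace slot 1: 2·(5+7) − (-3) = 27 → (27,5,7)

27,5,7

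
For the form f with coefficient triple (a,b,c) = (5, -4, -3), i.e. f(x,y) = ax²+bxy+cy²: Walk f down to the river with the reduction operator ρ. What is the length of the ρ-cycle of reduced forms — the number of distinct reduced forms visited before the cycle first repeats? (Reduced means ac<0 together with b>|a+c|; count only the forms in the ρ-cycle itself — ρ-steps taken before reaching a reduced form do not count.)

D = 76, ⌊√D⌋ = 8
descent: ρ → (-3,4,5)  [lands on river]
river: ρ → (5,6,-2)
river: ρ → (-2,6,5)
river: ρ → (5,4,-3)
river: ρ → (-3,8,1)
river: ρ → (1,8,-3)
ρ-cycle length = 6 (tail of 1 descent step not counted)

6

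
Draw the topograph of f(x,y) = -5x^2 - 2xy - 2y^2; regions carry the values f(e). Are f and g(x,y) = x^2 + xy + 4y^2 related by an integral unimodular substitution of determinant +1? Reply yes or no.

D₁ = -36, D₂ = -15
discriminants differ ⇒ not SL₂(ℤ)-equivalent

no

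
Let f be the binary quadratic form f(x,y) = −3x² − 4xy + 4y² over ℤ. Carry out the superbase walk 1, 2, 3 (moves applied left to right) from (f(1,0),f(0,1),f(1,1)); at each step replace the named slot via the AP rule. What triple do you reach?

start (-3,4,-3) = (f(1,0),f(0,1),f(1,1))
replace slot 1: 2·(4+(-3)) − (-3) = 5 → (5,4,-3)
replace slot 2: 2·(5+(-3)) − 4 = 0 → (5,0,-3)
replace slot 3: 2·(5+0) − (-3) = 13 → (5,0,13)

5,0,13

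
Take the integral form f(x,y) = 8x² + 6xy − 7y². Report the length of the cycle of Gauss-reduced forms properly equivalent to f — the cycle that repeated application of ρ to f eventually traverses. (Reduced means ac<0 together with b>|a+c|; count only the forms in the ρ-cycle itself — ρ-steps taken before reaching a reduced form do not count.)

D = 260, ⌊√D⌋ = 16
river: ρ → (-7,8,7)
river: ρ → (7,6,-8)
river: ρ → (-8,10,5)
river: ρ → (5,10,-8)
river: ρ → (-8,6,7)
river: ρ → (7,8,-7)
river: ρ → (-7,6,8)
river: ρ → (8,10,-5)
river: ρ → (-5,10,8)
river: ρ → (8,6,-7)
ρ-cycle length = 10 (tail of 0 descent steps not counted)

10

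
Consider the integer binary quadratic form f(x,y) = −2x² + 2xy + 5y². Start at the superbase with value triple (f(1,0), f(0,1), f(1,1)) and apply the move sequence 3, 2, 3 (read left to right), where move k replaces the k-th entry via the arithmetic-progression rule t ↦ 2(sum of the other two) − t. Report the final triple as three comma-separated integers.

start (-2,5,5) = (f(1,0),f(0,1),f(1,1))
replace slot 3: 2·((-2)+5) − 5 = 1 → (-2,5,1)
replace slot 2: 2·((-2)+1) − 5 = -7 → (-2,-7,1)
replace slot 3: 2·((-2)+(-7)) − 1 = -19 → (-2,-7,-19)

-2,-7,-19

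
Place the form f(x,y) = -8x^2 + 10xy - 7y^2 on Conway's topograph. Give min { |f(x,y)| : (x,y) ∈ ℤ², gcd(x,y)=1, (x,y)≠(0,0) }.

translate: b→6 (≡-10 mod 16), so (8,-10,7)→(8,6,5)
flip: (8,6,5)→(5,-6,8)
translate: b→4 (≡-6 mod 10), so (5,-6,8)→(5,4,7)
reduced (well bottom): (5,4,7) with a≤c, −a<b≤a
well minimum |f| = |-5| = 5 (negative-definite)

5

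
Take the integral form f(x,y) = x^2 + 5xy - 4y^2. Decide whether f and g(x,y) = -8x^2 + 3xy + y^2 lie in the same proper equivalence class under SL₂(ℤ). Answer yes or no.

D₁ = 41, D₂ = 41
river cycle of f (length 10): (-4, 3, 2), (2, 5, -2), (-2, 3, 4), (4, 5, -1), (-1, 5, 4), (4, 3, -2), (-2, 5, 2), (2, 3, -4), (-4, 5, 1), (1, 5, -4)
river cycle of g (length 10): (1, 5, -4), (-4, 3, 2), (2, 5, -2), (-2, 3, 4), (4, 5, -1), (-1, 5, 4), (4, 3, -2), (-2, 5, 2), (2, 3, -4), (-4, 5, 1)
cycles coincide ⇒ equivalent

yes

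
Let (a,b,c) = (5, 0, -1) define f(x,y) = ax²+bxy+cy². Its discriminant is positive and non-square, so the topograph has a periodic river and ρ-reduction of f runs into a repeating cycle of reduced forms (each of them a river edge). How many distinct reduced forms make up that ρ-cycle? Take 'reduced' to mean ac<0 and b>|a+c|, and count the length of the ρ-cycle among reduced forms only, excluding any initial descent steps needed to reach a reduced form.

D = 20, ⌊√D⌋ = 4
descent: ρ → (-1,4,1)  [lands on river]
river: ρ → (1,4,-1)
ρ-cycle length = 2 (tail of 1 descent step not counted)

2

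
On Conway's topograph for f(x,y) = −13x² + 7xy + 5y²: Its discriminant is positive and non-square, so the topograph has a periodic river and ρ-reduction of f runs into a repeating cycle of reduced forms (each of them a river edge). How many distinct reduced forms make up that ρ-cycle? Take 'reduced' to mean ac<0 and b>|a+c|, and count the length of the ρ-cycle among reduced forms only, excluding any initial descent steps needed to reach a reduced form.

D = 309, ⌊√D⌋ = 17
descent: ρ → (5,13,-7)  [lands on river]
river: ρ → (-7,15,3)
river: ρ → (3,15,-7)
river: ρ → (-7,13,5)
river: ρ → (5,17,-1)
river: ρ → (-1,17,5)
ρ-cycle length = 6 (tail of 1 descent step not counted)

6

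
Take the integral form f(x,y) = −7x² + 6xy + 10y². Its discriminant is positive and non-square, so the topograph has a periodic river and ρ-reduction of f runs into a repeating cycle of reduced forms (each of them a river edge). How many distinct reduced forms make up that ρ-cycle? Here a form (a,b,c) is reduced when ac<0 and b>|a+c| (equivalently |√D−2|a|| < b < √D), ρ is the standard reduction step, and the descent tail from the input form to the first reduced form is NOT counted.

D = 316, ⌊√D⌋ = 17
river: ρ → (10,14,-3)
river: ρ → (-3,16,5)
river: ρ → (5,14,-6)
river: ρ → (-6,10,9)
river: ρ → (9,8,-7)
river: ρ → (-7,6,10)
ρ-cycle length = 6 (tail of 0 descent steps not counted)

6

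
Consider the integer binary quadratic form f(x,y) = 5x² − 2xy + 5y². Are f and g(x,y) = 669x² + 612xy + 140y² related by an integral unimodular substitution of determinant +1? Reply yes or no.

D₁ = -96, D₂ = -96
f: flip: (5,-2,5)→(5,2,5)
f: reduced (well bottom): (5,2,5) with a≤c, −a<b≤a
g: flip: (669,612,140)→(140,-612,669)
g: translate: b→-52 (≡-612 mod 280), so (140,-612,669)→(140,-52,5)
g: flip: (140,-52,5)→(5,52,140)
g: translate: b→2 (≡52 mod 10), so (5,52,140)→(5,2,5)
g: reduced (well bottom): (5,2,5) with a≤c, −a<b≤a
reduced forms (5, 2, 5) vs (5, 2, 5) ⇒ equivalent

yes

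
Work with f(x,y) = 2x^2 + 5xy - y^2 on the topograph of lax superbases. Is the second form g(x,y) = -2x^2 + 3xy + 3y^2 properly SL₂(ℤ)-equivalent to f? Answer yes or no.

D₁ = 33, D₂ = 33
river cycle of f (length 4): (-1, 5, 2), (2, 3, -3), (-3, 3, 2), (2, 5, -1)
river cycle of g (length 4): (3, 3, -2), (-2, 5, 1), (1, 5, -2), (-2, 3, 3)
cycles differ ⇒ inequivalent

no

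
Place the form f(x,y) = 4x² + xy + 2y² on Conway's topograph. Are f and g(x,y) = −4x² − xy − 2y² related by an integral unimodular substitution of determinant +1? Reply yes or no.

D₁ = -31, D₂ = -31
f: flip: (4,1,2)→(2,-1,4)
f: reduced (well bottom): (2,-1,4) with a≤c, −a<b≤a
g is negative-definite; reduce −g:
−g: flip: (4,1,2)→(2,-1,4)
−g: reduced (well bottom): (2,-1,4) with a≤c, −a<b≤a
flip sign back: reduced form of g is (-2,1,-4)
reduced forms (2, -1, 4) vs (-2, 1, -4) ⇒ inequivalent

no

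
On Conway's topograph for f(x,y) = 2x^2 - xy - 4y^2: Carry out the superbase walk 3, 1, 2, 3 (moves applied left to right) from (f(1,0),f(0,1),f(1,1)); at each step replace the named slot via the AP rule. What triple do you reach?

start (2,-4,-3) = (f(1,0),f(0,1),f(1,1))
replace slot 3: 2·(2+(-4)) − (-3) = -1 → (2,-4,-1)
replace slot 1: 2·((-4)+(-1)) − 2 = -12 → (-12,-4,-1)
replace slot 2: 2·((-12)+(-1)) − (-4) = -22 → (-12,-22,-1)
replace slot 3: 2·((-12)+(-22)) − (-1) = -67 → (-12,-22,-67)

-12,-22,-67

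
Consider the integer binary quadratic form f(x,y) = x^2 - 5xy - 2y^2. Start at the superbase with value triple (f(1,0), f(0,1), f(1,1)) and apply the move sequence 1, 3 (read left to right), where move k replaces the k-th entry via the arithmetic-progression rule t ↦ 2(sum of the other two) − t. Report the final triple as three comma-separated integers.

start (1,-2,-6) = (f(1,0),f(0,1),f(1,1))
replace slot 1: 2·((-2)+(-6)) − 1 = -17 → (-17,-2,-6)
replace slot 3: 2·((-17)+(-2)) − (-6) = -32 → (-17,-2,-32)

-17,-2,-32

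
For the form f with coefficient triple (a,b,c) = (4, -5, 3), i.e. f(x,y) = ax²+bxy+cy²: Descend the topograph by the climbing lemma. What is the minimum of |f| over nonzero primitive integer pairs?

translate: b→3 (≡-5 mod 8), so (4,-5,3)→(4,3,2)
flip: (4,3,2)→(2,-3,4)
translate: b→1 (≡-3 mod 4), so (2,-3,4)→(2,1,3)
reduced (well bottom): (2,1,3) with a≤c, −a<b≤a
well minimum = a = 2

2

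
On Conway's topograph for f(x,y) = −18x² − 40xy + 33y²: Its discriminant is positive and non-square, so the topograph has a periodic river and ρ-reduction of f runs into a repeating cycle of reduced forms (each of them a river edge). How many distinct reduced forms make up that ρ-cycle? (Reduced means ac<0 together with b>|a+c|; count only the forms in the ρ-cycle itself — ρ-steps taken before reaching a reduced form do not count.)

D = 3976, ⌊√D⌋ = 63
descent: ρ → (33,40,-18)  [lands on river]
river: ρ → (-18,32,41)
river: ρ → (41,50,-9)
river: ρ → (-9,58,17)
river: ρ → (17,44,-30)
river: ρ → (-30,16,31)
river: ρ → (31,46,-15)
river: ρ → (-15,44,34)
river: ρ → (34,24,-25)
river: ρ → (-25,26,33)
ρ-cycle length = 10 (tail of 1 descent step not counted)

10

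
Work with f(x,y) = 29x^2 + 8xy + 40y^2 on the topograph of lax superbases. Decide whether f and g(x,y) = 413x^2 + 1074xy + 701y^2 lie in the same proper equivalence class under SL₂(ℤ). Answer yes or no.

D₁ = -4576, D₂ = -4576
f: reduced (well bottom): (29,8,40) with a≤c, −a<b≤a
g: translate: b→248 (≡1074 mod 826), so (413,1074,701)→(413,248,40)
g: flip: (413,248,40)→(40,-248,413)
g: translate: b→-8 (≡-248 mod 80), so (40,-248,413)→(40,-8,29)
g: flip: (40,-8,29)→(29,8,40)
g: reduced (well bottom): (29,8,40) with a≤c, −a<b≤a
reduced forms (29, 8, 40) vs (29, 8, 40) ⇒ equivalent

yes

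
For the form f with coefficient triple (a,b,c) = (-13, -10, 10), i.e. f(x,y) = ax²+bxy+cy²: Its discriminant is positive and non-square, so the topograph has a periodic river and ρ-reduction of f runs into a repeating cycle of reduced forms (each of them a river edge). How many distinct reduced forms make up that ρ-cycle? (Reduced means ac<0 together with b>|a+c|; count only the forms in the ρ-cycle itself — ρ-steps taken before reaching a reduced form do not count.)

D = 620, ⌊√D⌋ = 24
descent: ρ → (10,10,-13)  [lands on river]
river: ρ → (-13,16,7)
river: ρ → (7,12,-17)
river: ρ → (-17,22,2)
river: ρ → (2,22,-17)
river: ρ → (-17,12,7)
river: ρ → (7,16,-13)
river: ρ → (-13,10,10)
ρ-cycle length = 8 (tail of 1 descent step not counted)

8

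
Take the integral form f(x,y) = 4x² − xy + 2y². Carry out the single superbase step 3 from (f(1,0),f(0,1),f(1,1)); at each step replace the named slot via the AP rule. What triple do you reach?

start (4,2,5) = (f(1,0),f(0,1),f(1,1))
replace slot 3: 2·(4+2) − 5 = 7 → (4,2,7)

4,2,7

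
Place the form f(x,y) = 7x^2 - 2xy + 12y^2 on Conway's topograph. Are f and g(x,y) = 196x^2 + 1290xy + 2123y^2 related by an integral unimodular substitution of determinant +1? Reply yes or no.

D₁ = -332, D₂ = -332
f: reduced (well bottom): (7,-2,12) with a≤c, −a<b≤a
g: translate: b→114 (≡1290 mod 392), so (196,1290,2123)→(196,114,17)
g: flip: (196,114,17)→(17,-114,196)
g: translate: b→-12 (≡-114 mod 34), so (17,-114,196)→(17,-12,7)
g: flip: (17,-12,7)→(7,12,17)
g: translate: b→-2 (≡12 mod 14), so (7,12,17)→(7,-2,12)
g: reduced (well bottom): (7,-2,12) with a≤c, −a<b≤a
reduced forms (7, -2, 12) vs (7, -2, 12) ⇒ equivalent

yes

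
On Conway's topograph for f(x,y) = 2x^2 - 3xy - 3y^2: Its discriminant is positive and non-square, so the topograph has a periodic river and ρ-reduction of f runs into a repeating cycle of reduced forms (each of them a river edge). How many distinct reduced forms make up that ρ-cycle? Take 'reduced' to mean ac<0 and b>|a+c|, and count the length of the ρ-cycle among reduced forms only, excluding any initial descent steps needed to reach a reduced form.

D = 33, ⌊√D⌋ = 5
descent: ρ → (-3,3,2)  [lands on river]
river: ρ → (2,5,-1)
river: ρ → (-1,5,2)
river: ρ → (2,3,-3)
ρ-cycle length = 4 (tail of 1 descent step not counted)

4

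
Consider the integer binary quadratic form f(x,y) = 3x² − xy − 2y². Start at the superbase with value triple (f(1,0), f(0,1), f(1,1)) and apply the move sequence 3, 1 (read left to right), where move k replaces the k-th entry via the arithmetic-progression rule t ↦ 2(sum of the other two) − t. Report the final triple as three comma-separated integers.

start (3,-2,0) = (f(1,0),f(0,1),f(1,1))
replace slot 3: 2·(3+(-2)) − 0 = 2 → (3,-2,2)
replace slot 1: 2·((-2)+2) − 3 = -3 → (-3,-2,2)

-3,-2,2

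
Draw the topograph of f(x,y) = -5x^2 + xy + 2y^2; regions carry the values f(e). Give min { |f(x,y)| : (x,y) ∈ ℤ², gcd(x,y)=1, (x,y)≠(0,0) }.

descent: ρ → (2,3,-4)  [lands on river]
river: ρ → (-4,5,1)
river: ρ → (1,5,-4)
river: ρ → (-4,3,2)
river: ρ → (2,5,-2)
river: ρ → (-2,3,4)
river: ρ → (4,5,-1)
river: ρ → (-1,5,4)
river: ρ → (4,3,-2)
river: ρ → (-2,5,2)
closes: descent 1, river 10
min |a| on river = 1

1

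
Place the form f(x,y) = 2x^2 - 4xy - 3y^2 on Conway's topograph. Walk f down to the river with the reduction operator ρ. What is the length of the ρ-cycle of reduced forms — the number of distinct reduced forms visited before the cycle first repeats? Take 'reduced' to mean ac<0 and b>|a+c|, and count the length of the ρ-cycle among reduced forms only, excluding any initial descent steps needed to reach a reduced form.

D = 40, ⌊√D⌋ = 6
descent: ρ → (-3,4,2)  [lands on river]
river: ρ → (2,4,-3)
river: ρ → (-3,2,3)
river: ρ → (3,4,-2)
river: ρ → (-2,4,3)
river: ρ → (3,2,-3)
ρ-cycle length = 6 (tail of 1 descent step not counted)

6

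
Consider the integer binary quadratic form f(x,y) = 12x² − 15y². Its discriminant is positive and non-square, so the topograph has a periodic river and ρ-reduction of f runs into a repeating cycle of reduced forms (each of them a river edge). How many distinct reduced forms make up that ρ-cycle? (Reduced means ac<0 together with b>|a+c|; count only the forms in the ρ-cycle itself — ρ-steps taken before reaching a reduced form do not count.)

D = 720, ⌊√D⌋ = 26
descent: ρ → (-15,0,12)
descent: ρ → (12,24,-3)  [lands on river]
river: ρ → (-3,24,12)
ρ-cycle length = 2 (tail of 2 descent steps not counted)

2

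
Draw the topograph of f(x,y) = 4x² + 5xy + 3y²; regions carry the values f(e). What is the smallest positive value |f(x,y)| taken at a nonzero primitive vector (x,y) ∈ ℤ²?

translate: b→-3 (≡5 mod 8), so (4,5,3)→(4,-3,2)
flip: (4,-3,2)→(2,3,4)
translate: b→-1 (≡3 mod 4), so (2,3,4)→(2,-1,3)
reduced (well bottom): (2,-1,3) with a≤c, −a<b≤a
well minimum = a = 2

2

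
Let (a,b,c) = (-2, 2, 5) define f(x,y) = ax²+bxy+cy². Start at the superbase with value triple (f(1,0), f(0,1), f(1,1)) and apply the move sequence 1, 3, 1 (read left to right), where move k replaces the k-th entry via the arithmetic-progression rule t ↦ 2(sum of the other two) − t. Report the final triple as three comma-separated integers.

start (-2,5,5) = (f(1,0),f(0,1),f(1,1))
replace slot 1: 2·(5+5) − (-2) = 22 → (22,5,5)
replace slot 3: 2·(22+5) − 5 = 49 → (22,5,49)
replace slot 1: 2·(5+49) − 22 = 86 → (86,5,49)

86,5,49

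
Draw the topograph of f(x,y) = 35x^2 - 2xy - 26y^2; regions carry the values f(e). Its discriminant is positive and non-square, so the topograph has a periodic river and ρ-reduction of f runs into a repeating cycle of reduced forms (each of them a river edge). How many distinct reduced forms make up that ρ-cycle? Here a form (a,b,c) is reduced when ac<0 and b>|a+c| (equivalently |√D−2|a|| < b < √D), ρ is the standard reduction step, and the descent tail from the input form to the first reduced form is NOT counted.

D = 3644, ⌊√D⌋ = 60
descent: ρ → (-26,54,7)  [lands on river]
river: ρ → (7,58,-10)
river: ρ → (-10,42,47)
river: ρ → (47,52,-5)
river: ρ → (-5,58,14)
river: ρ → (14,54,-13)
river: ρ → (-13,50,22)
river: ρ → (22,38,-25)
river: ρ → (-25,12,35)
river: ρ → (35,58,-2)
river: ρ → (-2,58,35)
river: ρ → (35,12,-25)
river: ρ → (-25,38,22)
river: ρ → (22,50,-13)
river: ρ → (-13,54,14)
river: ρ → (14,58,-5)
river: ρ → (-5,52,47)
river: ρ → (47,42,-10)
river: ρ → (-10,58,7)
river: ρ → (7,54,-26)
river: ρ → (-26,50,11)
river: ρ → (11,60,-1)
river: ρ → (-1,60,11)
river: ρ → (11,50,-26)
ρ-cycle length = 24 (tail of 1 descent step not counted)

24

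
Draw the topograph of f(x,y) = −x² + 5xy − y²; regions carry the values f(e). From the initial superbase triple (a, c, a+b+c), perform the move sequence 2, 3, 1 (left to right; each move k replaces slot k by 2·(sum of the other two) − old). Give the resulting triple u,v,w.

start (-1,-1,3) = (f(1,0),f(0,1),f(1,1))
replace slot 2: 2·((-1)+3) − (-1) = 5 → (-1,5,3)
replace slot 3: 2·((-1)+5) − 3 = 5 → (-1,5,5)
replace slot 1: 2·(5+5) − (-1) = 21 → (21,5,5)

21,5,5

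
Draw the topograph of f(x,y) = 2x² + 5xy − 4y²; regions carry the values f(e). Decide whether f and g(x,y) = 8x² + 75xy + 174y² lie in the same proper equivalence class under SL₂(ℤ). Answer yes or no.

D₁ = 57, D₂ = 57
river cycle of f (length 6): (-4, 3, 3), (3, 3, -4), (-4, 5, 2), (2, 7, -1), (-1, 7, 2), (2, 5, -4)
river cycle of g (length 6): (-1, 7, 2), (2, 5, -4), (-4, 3, 3), (3, 3, -4), (-4, 5, 2), (2, 7, -1)
cycles coincide ⇒ equivalent

yes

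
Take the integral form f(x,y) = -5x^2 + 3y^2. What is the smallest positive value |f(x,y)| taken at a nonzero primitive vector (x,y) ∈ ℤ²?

descent: ρ → (3,6,-2)  [lands on river]
river: ρ → (-2,6,3)
closes: descent 1, river 2
min |a| on river = 2

2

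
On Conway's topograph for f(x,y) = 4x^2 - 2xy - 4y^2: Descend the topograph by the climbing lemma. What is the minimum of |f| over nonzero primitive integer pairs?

descent: ρ → (-4,2,4)  [lands on river]
river: ρ → (4,6,-2)
river: ρ → (-2,6,4)
river: ρ → (4,2,-4)
river: ρ → (-4,6,2)
river: ρ → (2,6,-4)
closes: descent 1, river 6
min |a| on river = 2

2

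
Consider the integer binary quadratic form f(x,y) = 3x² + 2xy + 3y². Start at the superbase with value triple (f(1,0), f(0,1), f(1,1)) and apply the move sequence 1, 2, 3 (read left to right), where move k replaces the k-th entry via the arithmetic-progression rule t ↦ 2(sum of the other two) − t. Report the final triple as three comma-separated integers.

start (3,3,8) = (f(1,0),f(0,1),f(1,1))
replace slot 1: 2·(3+8) − 3 = 19 → (19,3,8)
replace slot 2: 2·(19+8) − 3 = 51 → (19,51,8)
replace slot 3: 2·(19+51) − 8 = 132 → (19,51,132)

19,51,132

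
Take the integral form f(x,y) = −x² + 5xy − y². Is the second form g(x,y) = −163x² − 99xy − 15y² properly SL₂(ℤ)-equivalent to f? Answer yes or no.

D₁ = 21, D₂ = 21
river cycle of f (length 2): (-1, 3, 3), (3, 3, -1)
river cycle of g (length 2): (-1, 3, 3), (3, 3, -1)
cycles coincide ⇒ equivalent

yes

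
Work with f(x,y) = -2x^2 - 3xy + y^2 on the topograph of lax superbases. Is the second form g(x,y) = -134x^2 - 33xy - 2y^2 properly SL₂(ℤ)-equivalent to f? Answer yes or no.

D₁ = 17, D₂ = 17
river cycle of f (length 6): (1, 3, -2), (-2, 1, 2), (2, 3, -1), (-1, 3, 2), (2, 1, -2), (-2, 3, 1)
river cycle of g (length 6): (-2, 1, 2), (2, 3, -1), (-1, 3, 2), (2, 1, -2), (-2, 3, 1), (1, 3, -2)
cycles coincide ⇒ equivalent

yes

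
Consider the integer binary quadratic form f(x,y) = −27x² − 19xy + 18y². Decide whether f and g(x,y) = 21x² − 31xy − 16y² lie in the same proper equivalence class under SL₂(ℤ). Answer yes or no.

D₁ = 2305, D₂ = 2305
river cycle of f (length 10): (18, 19, -27), (-27, 35, 10), (10, 45, -7), (-7, 39, 28), (28, 17, -18), (-18, 19, 27), (27, 35, -10), (-10, 45, 7), (7, 39, -28), (-28, 17, 18)
river cycle of g (length 10): (-16, 31, 21), (21, 11, -26), (-26, 41, 6), (6, 43, -19), (-19, 33, 16), (16, 31, -21), (-21, 11, 26), (26, 41, -6), (-6, 43, 19), (19, 33, -16)
cycles differ ⇒ inequivalent

no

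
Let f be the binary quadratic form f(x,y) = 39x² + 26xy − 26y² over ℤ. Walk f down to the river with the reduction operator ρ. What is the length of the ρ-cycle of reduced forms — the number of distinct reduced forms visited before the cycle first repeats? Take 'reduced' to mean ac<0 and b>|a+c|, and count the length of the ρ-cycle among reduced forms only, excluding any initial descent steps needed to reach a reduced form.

D = 4732, ⌊√D⌋ = 68
river: ρ → (-26,26,39)
river: ρ → (39,52,-13)
river: ρ → (-13,52,39)
river: ρ → (39,26,-26)
ρ-cycle length = 4 (tail of 0 descent steps not counted)

4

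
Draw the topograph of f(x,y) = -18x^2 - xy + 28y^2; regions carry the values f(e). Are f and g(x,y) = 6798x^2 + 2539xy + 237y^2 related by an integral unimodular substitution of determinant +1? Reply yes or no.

D₁ = 2017, D₂ = 2017
river cycle of f (length 114): (-18, 35, 11), (11, 31, -24), (-24, 17, 18), (18, 19, -23), (-23, 27, 14), (14, 29, -21), (-21, 13, 22), (22, 31, -12), (-12, 41, 7), (7, 43, -6), … (104 more)
river cycle of g (length 114): (-18, 35, 11), (11, 31, -24), (-24, 17, 18), (18, 19, -23), (-23, 27, 14), (14, 29, -21), (-21, 13, 22), (22, 31, -12), (-12, 41, 7), (7, 43, -6), … (104 more)
cycles coincide ⇒ equivalent

yes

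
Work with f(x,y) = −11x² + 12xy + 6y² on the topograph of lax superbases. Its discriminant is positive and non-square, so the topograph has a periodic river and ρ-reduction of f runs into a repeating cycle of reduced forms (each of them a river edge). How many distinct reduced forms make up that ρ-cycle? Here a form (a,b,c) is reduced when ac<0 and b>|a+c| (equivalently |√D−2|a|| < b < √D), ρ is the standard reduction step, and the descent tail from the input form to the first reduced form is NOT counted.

D = 408, ⌊√D⌋ = 20
river: ρ → (6,12,-11)
river: ρ → (-11,10,7)
river: ρ → (7,18,-3)
river: ρ → (-3,18,7)
river: ρ → (7,10,-11)
river: ρ → (-11,12,6)
ρ-cycle length = 6 (tail of 0 descent steps not counted)

6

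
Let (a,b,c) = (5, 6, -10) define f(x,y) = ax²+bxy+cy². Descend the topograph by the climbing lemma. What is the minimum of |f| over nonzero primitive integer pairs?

river: ρ → (-10,14,1)
river: ρ → (1,14,-10)
river: ρ → (-10,6,5)
river: ρ → (5,14,-2)
river: ρ → (-2,14,5)
river: ρ → (5,6,-10)
closes: descent 0, river 6
min |a| on river = 1

1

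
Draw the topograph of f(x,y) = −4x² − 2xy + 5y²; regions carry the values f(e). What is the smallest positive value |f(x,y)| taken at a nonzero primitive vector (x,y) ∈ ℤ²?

descent: ρ → (5,2,-4)  [lands on river]
river: ρ → (-4,6,3)
river: ρ → (3,6,-4)
river: ρ → (-4,2,5)
river: ρ → (5,8,-1)
river: ρ → (-1,8,5)
closes: descent 1, river 6
min |a| on river = 1

1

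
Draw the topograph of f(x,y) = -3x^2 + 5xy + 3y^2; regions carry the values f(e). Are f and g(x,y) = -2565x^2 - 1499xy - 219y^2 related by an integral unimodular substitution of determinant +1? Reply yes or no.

D₁ = 61, D₂ = 61
river cycle of f (length 6): (3, 7, -1), (-1, 7, 3), (3, 5, -3), (-3, 7, 1), (1, 7, -3), (-3, 5, 3)
river cycle of g (length 6): (3, 7, -1), (-1, 7, 3), (3, 5, -3), (-3, 7, 1), (1, 7, -3), (-3, 5, 3)
cycles coincide ⇒ equivalent

yes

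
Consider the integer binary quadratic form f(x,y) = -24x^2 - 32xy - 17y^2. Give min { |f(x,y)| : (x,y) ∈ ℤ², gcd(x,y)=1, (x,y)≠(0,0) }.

translate: b→-16 (≡32 mod 48), so (24,32,17)→(24,-16,9)
flip: (24,-16,9)→(9,16,24)
translate: b→-2 (≡16 mod 18), so (9,16,24)→(9,-2,17)
reduced (well bottom): (9,-2,17) with a≤c, −a<b≤a
well minimum |f| = |-9| = 9 (negative-definite)

9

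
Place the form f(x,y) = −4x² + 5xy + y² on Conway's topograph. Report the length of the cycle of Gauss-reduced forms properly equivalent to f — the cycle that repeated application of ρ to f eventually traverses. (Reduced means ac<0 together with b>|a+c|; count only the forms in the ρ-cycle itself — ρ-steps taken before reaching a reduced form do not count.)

D = 41, ⌊√D⌋ = 6
river: ρ → (1,5,-4)
river: ρ → (-4,3,2)
river: ρ → (2,5,-2)
river: ρ → (-2,3,4)
river: ρ → (4,5,-1)
river: ρ → (-1,5,4)
river: ρ → (4,3,-2)
river: ρ → (-2,5,2)
river: ρ → (2,3,-4)
river: ρ → (-4,5,1)
ρ-cycle length = 10 (tail of 0 descent steps not counted)

10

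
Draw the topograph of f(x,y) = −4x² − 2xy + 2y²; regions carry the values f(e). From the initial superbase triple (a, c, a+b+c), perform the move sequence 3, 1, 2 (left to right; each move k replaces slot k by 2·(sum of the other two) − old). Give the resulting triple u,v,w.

start (-4,2,-4) = (f(1,0),f(0,1),f(1,1))
replace slot 3: 2·((-4)+2) − (-4) = 0 → (-4,2,0)
replace slot 1: 2·(2+0) − (-4) = 8 → (8,2,0)
replace slot 2: 2·(8+0) − 2 = 14 → (8,14,0)

8,14,0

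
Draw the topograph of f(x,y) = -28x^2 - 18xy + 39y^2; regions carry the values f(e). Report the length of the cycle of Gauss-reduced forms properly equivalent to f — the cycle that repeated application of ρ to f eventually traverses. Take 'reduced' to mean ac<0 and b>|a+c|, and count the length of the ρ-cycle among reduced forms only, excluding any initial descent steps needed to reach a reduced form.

D = 4692, ⌊√D⌋ = 68
descent: ρ → (39,18,-28)  [lands on river]
river: ρ → (-28,38,29)
river: ρ → (29,20,-37)
river: ρ → (-37,54,12)
river: ρ → (12,66,-7)
river: ρ → (-7,60,39)
ρ-cycle length = 6 (tail of 1 descent step not counted)

6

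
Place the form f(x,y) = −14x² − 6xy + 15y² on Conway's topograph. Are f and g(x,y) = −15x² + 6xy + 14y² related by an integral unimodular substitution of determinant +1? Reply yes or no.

D₁ = 876, D₂ = 876
river cycle of f (length 6): (15, 6, -14), (-14, 22, 7), (7, 20, -17), (-17, 14, 10), (10, 26, -5), (-5, 24, 15)
river cycle of g (length 6): (14, 22, -7), (-7, 20, 17), (17, 14, -10), (-10, 26, 5), (5, 24, -15), (-15, 6, 14)
cycles differ ⇒ inequivalent

no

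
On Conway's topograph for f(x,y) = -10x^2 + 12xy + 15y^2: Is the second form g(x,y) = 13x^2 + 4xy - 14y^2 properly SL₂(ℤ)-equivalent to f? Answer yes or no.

D₁ = 744, D₂ = 744
river cycle of f (length 10): (15, 18, -7), (-7, 24, 6), (6, 24, -7), (-7, 18, 15), (15, 12, -10), (-10, 8, 17), (17, 26, -1), (-1, 26, 17), (17, 8, -10), (-10, 12, 15)
river cycle of g (length 10): (-14, 24, 3), (3, 24, -14), (-14, 4, 13), (13, 22, -5), (-5, 18, 21), (21, 24, -2), (-2, 24, 21), (21, 18, -5), (-5, 22, 13), (13, 4, -14)
cycles differ ⇒ inequivalent

no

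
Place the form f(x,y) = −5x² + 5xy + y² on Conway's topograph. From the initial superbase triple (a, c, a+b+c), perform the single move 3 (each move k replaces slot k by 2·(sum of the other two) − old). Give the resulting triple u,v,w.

start (-5,1,1) = (f(1,0),f(0,1),f(1,1))
replace slot 3: 2·((-5)+1) − 1 = -9 → (-5,1,-9)

-5,1,-9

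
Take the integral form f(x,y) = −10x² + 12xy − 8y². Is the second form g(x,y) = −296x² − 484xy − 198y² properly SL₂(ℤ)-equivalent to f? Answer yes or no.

D₁ = -176, D₂ = -176
f is negative-definite; reduce −f:
−f: translate: b→8 (≡-12 mod 20), so (10,-12,8)→(10,8,6)
−f: flip: (10,8,6)→(6,-8,10)
−f: translate: b→4 (≡-8 mod 12), so (6,-8,10)→(6,4,8)
−f: reduced (well bottom): (6,4,8) with a≤c, −a<b≤a
flip sign back: reduced form of f is (-6,-4,-8)
g is negative-definite; reduce −g:
−g: translate: b→-108 (≡484 mod 592), so (296,484,198)→(296,-108,10)
−g: flip: (296,-108,10)→(10,108,296)
−g: translate: b→8 (≡108 mod 20), so (10,108,296)→(10,8,6)
−g: flip: (10,8,6)→(6,-8,10)
−g: translate: b→4 (≡-8 mod 12), so (6,-8,10)→(6,4,8)
−g: reduced (well bottom): (6,4,8) with a≤c, −a<b≤a
flip sign back: reduced form of g is (-6,-4,-8)
reduced forms (-6, -4, -8) vs (-6, -4, -8) ⇒ equivalent

yes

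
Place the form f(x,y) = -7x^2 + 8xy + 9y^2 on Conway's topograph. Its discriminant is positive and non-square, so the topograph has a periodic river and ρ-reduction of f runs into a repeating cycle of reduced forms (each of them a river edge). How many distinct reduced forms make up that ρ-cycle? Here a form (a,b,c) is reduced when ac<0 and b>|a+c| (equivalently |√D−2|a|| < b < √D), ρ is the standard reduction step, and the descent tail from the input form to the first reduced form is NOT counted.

D = 316, ⌊√D⌋ = 17
river: ρ → (9,10,-6)
river: ρ → (-6,14,5)
river: ρ → (5,16,-3)
river: ρ → (-3,14,10)
river: ρ → (10,6,-7)
river: ρ → (-7,8,9)
ρ-cycle length = 6 (tail of 0 descent steps not counted)

6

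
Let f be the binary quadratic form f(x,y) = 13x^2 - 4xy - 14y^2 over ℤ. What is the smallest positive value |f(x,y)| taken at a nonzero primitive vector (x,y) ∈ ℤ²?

descent: ρ → (-14,4,13)  [lands on river]
river: ρ → (13,22,-5)
river: ρ → (-5,18,21)
river: ρ → (21,24,-2)
river: ρ → (-2,24,21)
river: ρ → (21,18,-5)
river: ρ → (-5,22,13)
river: ρ → (13,4,-14)
river: ρ → (-14,24,3)
river: ρ → (3,24,-14)
closes: descent 1, river 10
min |a| on river = 2

2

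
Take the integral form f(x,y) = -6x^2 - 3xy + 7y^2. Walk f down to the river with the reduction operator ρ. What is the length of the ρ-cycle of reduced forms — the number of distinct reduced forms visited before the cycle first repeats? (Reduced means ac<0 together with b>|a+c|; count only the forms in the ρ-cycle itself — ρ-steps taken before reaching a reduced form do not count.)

D = 177, ⌊√D⌋ = 13
descent: ρ → (7,3,-6)  [lands on river]
river: ρ → (-6,9,4)
river: ρ → (4,7,-8)
river: ρ → (-8,9,3)
river: ρ → (3,9,-8)
river: ρ → (-8,7,4)
river: ρ → (4,9,-6)
river: ρ → (-6,3,7)
river: ρ → (7,11,-2)
river: ρ → (-2,13,1)
river: ρ → (1,13,-2)
river: ρ → (-2,11,7)
ρ-cycle length = 12 (tail of 1 descent step not counted)

12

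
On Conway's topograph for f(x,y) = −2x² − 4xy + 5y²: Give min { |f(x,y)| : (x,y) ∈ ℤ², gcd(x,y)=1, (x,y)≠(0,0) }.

descent: ρ → (5,4,-2)  [lands on river]
river: ρ → (-2,4,5)
river: ρ → (5,6,-1)
river: ρ → (-1,6,5)
closes: descent 1, river 4
min |a| on river = 1

1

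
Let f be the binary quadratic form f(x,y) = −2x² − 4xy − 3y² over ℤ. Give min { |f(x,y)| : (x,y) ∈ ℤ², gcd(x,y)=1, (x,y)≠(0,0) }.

translate: b→0 (≡4 mod 4), so (2,4,3)→(2,0,1)
flip: (2,0,1)→(1,0,2)
reduced (well bottom): (1,0,2) with a≤c, −a<b≤a
well minimum |f| = |-1| = 1 (negative-definite)

1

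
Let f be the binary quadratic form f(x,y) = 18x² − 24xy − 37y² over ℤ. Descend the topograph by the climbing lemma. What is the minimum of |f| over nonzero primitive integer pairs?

descent: ρ → (-37,24,18)  [lands on river]
river: ρ → (18,48,-13)
river: ρ → (-13,56,2)
river: ρ → (2,56,-13)
river: ρ → (-13,48,18)
river: ρ → (18,24,-37)
river: ρ → (-37,50,5)
river: ρ → (5,50,-37)
closes: descent 1, river 8
min |a| on river = 2

2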